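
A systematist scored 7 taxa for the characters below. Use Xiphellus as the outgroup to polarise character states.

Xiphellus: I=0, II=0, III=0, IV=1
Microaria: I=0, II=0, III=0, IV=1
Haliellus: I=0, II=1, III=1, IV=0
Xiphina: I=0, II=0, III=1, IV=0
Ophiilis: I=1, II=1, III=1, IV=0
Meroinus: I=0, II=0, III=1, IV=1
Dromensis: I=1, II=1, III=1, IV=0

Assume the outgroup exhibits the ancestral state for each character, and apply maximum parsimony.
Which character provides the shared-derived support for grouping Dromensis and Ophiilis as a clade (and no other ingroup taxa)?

Character polarity is set by the outgroup: the derived state is whichever differs from the outgroup's state, so for IV the derived state is '0', and for the remaining characters it is '1'.
I: derived state '1' in Dromensis and Ophiilis only — synapomorphy for {Dromensis, Ophiilis}.
Only Dromensis, Haliellus, and Ophiilis show the derived state '1' for II, supporting them as a clade.
Only Dromensis, Haliellus, Meroinus, Ophiilis, and Xiphina show the derived state '1' for III, supporting them as a clade.
IV: derived state '0' in Dromensis, Haliellus, Ophiilis, and Xiphina only — synapomorphy for {Dromensis, Haliellus, Ophiilis, Xiphina}.
Most parsimonious ingroup topology: (Microaria,(((Haliellus,(Ophiilis,Dromensis)),Xiphina),Meroinus)).
The clade {Dromensis, Ophiilis} is supported by I: its derived state '1' occurs in exactly those taxa and in no other taxon (including the outgroup).

I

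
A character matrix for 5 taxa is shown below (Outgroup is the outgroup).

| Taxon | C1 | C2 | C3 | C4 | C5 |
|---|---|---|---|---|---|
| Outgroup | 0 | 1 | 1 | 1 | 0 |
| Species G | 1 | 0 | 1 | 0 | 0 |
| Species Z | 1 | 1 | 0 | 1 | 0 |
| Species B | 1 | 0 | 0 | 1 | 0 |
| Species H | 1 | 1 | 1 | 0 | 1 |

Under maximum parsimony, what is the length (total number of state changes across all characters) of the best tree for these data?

Character polarity is set by the outgroup: the derived state is whichever differs from the outgroup's state, so for C2, C3, C4 the derived state is '0', and for the remaining characters it is '1'.
C1 (derived state '1') is shared by all ingroup taxa — unites the whole ingroup.
C2 (state '0') occurs in Species B and Species G but conflicts with the nesting implied by the other characters — most parsimoniously interpreted as homoplasy.
C3 (derived state '0') is shared by Species B and Species Z — a synapomorphy uniting that clade.
C4: derived state '0' in Species G and Species H only — synapomorphy for {Species G, Species H}.
C5 (derived state '1') is unique to Species H (autapomorphy; uninformative for grouping).
Most parsimonious ingroup topology: ((Species G,Species H),(Species Z,Species B)).
Changes per character on this tree: C1: 1; C2: 2; C3: 1; C4: 1; C5: 1.
Total = 6.

6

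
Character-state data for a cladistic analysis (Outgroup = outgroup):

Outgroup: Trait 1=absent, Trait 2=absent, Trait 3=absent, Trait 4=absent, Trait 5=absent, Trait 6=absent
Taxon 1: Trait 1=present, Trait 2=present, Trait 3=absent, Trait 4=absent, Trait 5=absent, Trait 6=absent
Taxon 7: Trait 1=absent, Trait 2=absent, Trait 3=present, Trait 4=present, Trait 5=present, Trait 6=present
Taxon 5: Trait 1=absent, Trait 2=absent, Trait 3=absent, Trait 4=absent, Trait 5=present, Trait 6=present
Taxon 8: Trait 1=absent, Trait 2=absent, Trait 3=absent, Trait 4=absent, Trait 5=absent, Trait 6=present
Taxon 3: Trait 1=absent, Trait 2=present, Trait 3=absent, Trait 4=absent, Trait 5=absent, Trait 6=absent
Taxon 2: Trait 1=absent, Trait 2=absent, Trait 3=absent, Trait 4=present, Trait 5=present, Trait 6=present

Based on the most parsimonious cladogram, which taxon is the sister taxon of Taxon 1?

Taxon 3

The outgroup has state 'absent' for every character, so 'present' is the derived state throughout.
Trait 1 (derived state 'present') is unique to Taxon 1 (autapomorphy; uninformative for grouping).
Trait 2 (derived state 'present') is shared by Taxon 1 and Taxon 3 — a synapomorphy uniting that clade.
Trait 3 (derived state 'present') is unique to Taxon 7 (autapomorphy; uninformative for grouping).
Only Taxon 2 and Taxon 7 show the derived state 'present' for Trait 4, supporting them as a clade.
Trait 5: derived state 'present' in Taxon 2, Taxon 5, and Taxon 7 only — synapomorphy for {Taxon 2, Taxon 5, Taxon 7}.
Trait 6 (derived state 'present') is shared by Taxon 2, Taxon 5, Taxon 7, and Taxon 8 — a synapomorphy uniting that clade.
Most parsimonious ingroup topology: ((Taxon 1,Taxon 3),(((Taxon 7,Taxon 2),Taxon 5),Taxon 8)).
Taxon 1 and Taxon 3 form a cherry on this tree, so they are sister taxa.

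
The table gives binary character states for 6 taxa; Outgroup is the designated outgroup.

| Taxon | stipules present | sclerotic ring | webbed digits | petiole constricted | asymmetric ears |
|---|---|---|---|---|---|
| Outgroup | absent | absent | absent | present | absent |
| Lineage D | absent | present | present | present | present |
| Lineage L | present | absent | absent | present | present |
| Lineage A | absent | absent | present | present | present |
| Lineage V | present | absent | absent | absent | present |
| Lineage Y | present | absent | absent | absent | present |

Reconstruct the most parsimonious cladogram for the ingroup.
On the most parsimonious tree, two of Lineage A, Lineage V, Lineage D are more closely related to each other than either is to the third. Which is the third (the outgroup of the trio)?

Lineage V

Character polarity is set by the outgroup: the derived state is whichever differs from the outgroup's state, so for petiole constricted the derived state is 'absent', and for the remaining characters it is 'present'.
Only Lineage L, Lineage V, and Lineage Y show the derived state 'present' for stipules present, supporting them as a clade.
sclerotic ring: derived state 'present' in Lineage D only — an autapomorphy, so it tells us nothing about relationships among taxa.
webbed digits (derived state 'present') is shared by Lineage A and Lineage D — a synapomorphy uniting that clade.
petiole constricted (derived state 'absent') is shared by Lineage V and Lineage Y — a synapomorphy uniting that clade.
All ingroup taxa share the derived state 'present' for asymmetric ears; it defines the ingroup but does not resolve relationships within it.
Most parsimonious ingroup topology: ((Lineage D,Lineage A),(Lineage L,(Lineage V,Lineage Y))).
Lineage A and Lineage D share a more recent common ancestor with each other than either does with Lineage V, so Lineage V is the least closely related of the three.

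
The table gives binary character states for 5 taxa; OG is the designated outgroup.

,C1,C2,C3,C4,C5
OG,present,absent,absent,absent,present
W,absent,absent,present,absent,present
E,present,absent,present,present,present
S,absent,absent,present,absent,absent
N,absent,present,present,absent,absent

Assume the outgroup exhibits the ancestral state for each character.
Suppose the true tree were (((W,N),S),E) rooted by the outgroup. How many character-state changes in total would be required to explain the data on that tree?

6

Map each character onto (((W,N),S),E) (rooted by OG) and count the minimum state changes it requires (Fitch parsimony):
C1: 1; C2: 1; C3: 1; C4: 1; C5: 2.
Total tree length = 6.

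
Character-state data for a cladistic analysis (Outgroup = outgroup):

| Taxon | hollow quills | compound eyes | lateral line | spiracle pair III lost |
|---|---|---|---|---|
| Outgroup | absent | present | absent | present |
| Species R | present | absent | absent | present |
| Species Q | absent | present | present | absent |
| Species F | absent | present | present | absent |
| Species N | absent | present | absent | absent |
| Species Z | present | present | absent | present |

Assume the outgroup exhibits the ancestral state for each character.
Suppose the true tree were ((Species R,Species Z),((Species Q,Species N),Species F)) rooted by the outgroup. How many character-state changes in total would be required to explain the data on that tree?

5

Map each character onto ((Species R,Species Z),((Species Q,Species N),Species F)) (rooted by Outgroup) and count the minimum state changes it requires (Fitch parsimony):
hollow quills: 1; compound eyes: 1; lateral line: 2; spiracle pair III lost: 1.
Total tree length = 5.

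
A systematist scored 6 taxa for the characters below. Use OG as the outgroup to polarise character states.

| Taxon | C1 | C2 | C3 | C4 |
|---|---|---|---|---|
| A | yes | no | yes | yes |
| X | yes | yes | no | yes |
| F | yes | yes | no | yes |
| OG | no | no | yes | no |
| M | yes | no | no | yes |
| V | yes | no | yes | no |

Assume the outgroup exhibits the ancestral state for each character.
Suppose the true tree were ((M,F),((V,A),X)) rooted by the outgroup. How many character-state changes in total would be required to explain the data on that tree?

Map each character onto ((M,F),((V,A),X)) (rooted by OG) and count the minimum state changes it requires (Fitch parsimony):
C1: 1; C2: 2; C3: 2; C4: 2.
Total tree length = 7.

7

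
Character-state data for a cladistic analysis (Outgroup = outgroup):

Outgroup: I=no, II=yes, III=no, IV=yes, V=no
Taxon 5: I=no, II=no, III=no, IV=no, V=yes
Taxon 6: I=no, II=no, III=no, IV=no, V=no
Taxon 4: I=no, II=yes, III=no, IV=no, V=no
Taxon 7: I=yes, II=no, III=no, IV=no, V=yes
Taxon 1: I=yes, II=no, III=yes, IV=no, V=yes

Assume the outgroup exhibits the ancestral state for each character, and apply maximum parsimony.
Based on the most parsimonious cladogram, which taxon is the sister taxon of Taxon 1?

Taxon 7

Character polarity is set by the outgroup: the derived state is whichever differs from the outgroup's state, so for II, IV the derived state is 'no', and for the remaining characters it is 'yes'.
I (derived state 'yes') is shared by Taxon 1 and Taxon 7 — a synapomorphy uniting that clade.
II (derived state 'no') is shared by Taxon 1, Taxon 5, Taxon 6, and Taxon 7 — a synapomorphy uniting that clade.
III (derived state 'yes') is unique to Taxon 1 (autapomorphy; uninformative for grouping).
All ingroup taxa share the derived state 'no' for IV; it defines the ingroup but does not resolve relationships within it.
V (derived state 'yes') is shared by Taxon 1, Taxon 5, and Taxon 7 — a synapomorphy uniting that clade.
Most parsimonious ingroup topology: (((Taxon 5,(Taxon 7,Taxon 1)),Taxon 6),Taxon 4).
Taxon 1 and Taxon 7 form a cherry on this tree, so they are sister taxa.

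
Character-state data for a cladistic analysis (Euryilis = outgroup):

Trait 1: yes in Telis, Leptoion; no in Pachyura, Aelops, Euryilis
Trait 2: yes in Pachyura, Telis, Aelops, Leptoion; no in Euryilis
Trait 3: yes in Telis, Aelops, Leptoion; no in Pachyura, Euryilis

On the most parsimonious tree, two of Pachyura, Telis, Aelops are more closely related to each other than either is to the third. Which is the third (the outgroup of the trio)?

The outgroup has state 'no' for every character, so 'yes' is the derived state throughout.
Trait 1 (derived state 'yes') is shared by Leptoion and Telis — a synapomorphy uniting that clade.
Trait 2 (derived state 'yes') is shared by all ingroup taxa — unites the whole ingroup.
Trait 3 (derived state 'yes') is shared by Aelops, Leptoion, and Telis — a synapomorphy uniting that clade.
Most parsimonious ingroup topology: ((Aelops,(Leptoion,Telis)),Pachyura).
Telis and Aelops share a more recent common ancestor with each other than either does with Pachyura, so Pachyura is the least closely related of the three.

Pachyura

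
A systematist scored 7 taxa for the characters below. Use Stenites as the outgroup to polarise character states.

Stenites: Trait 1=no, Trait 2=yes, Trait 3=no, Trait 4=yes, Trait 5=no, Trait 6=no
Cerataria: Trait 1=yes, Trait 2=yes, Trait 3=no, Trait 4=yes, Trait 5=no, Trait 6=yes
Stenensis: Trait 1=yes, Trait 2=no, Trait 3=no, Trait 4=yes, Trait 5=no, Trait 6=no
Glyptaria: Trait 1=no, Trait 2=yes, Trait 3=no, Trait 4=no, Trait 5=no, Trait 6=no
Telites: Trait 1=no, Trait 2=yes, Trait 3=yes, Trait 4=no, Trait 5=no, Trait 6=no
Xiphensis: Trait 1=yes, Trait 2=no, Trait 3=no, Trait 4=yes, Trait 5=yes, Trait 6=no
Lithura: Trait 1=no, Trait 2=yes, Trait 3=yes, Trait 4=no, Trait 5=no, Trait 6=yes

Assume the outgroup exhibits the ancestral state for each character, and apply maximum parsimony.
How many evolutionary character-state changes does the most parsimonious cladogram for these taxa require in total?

Character polarity is set by the outgroup: the derived state is whichever differs from the outgroup's state, so for Trait 2, Trait 4 the derived state is 'no', and for the remaining characters it is 'yes'.
Trait 1: derived state 'yes' in Cerataria, Stenensis, and Xiphensis only — synapomorphy for {Cerataria, Stenensis, Xiphensis}.
Trait 2 (derived state 'no') is shared by Stenensis and Xiphensis — a synapomorphy uniting that clade.
Only Lithura and Telites show the derived state 'yes' for Trait 3, supporting them as a clade.
Trait 4: derived state 'no' in Glyptaria, Lithura, and Telites only — synapomorphy for {Glyptaria, Lithura, Telites}.
Trait 5 (derived state 'yes') is unique to Xiphensis (autapomorphy; uninformative for grouping).
Trait 6 (state 'yes') occurs in Cerataria and Lithura but conflicts with the nesting implied by the other characters — most parsimoniously interpreted as homoplasy.
Most parsimonious ingroup topology: ((Cerataria,(Stenensis,Xiphensis)),(Glyptaria,(Telites,Lithura))).
Changes per character on this tree: Trait 1: 1; Trait 2: 1; Trait 3: 1; Trait 4: 1; Trait 5: 1; Trait 6: 2.
Total = 7.

7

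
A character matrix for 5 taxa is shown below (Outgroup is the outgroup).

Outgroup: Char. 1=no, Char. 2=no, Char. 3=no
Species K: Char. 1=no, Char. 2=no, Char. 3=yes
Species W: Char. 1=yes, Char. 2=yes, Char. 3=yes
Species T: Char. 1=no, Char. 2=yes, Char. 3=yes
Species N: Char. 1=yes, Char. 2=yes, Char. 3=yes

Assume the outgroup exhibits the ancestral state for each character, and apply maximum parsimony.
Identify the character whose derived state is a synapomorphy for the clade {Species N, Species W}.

Char. 1

The outgroup has state 'no' for every character, so 'yes' is the derived state throughout.
Char. 1 (derived state 'yes') is shared by Species N and Species W — a synapomorphy uniting that clade.
Char. 2: derived state 'yes' in Species N, Species T, and Species W only — synapomorphy for {Species N, Species T, Species W}.
All ingroup taxa share the derived state 'yes' for Char. 3; it defines the ingroup but does not resolve relationships within it.
Most parsimonious ingroup topology: (Species K,((Species W,Species N),Species T)).
The clade {Species N, Species W} is supported by Char. 1: its derived state 'yes' occurs in exactly those taxa and in no other taxon (including the outgroup).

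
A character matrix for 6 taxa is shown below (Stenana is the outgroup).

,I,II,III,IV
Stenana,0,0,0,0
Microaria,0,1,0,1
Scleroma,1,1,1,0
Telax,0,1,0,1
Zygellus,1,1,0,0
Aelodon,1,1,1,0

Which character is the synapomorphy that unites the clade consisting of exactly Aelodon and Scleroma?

The outgroup has state '0' for every character, so '1' is the derived state throughout.
Only Aelodon, Scleroma, and Zygellus show the derived state '1' for I, supporting them as a clade.
II (derived state '1') is shared by all ingroup taxa — unites the whole ingroup.
III: derived state '1' in Aelodon and Scleroma only — synapomorphy for {Aelodon, Scleroma}.
Only Microaria and Telax show the derived state '1' for IV, supporting them as a clade.
Most parsimonious ingroup topology: ((Microaria,Telax),((Scleroma,Aelodon),Zygellus)).
The clade {Aelodon, Scleroma} is supported by III: its derived state '1' occurs in exactly those taxa and in no other taxon (including the outgroup).

III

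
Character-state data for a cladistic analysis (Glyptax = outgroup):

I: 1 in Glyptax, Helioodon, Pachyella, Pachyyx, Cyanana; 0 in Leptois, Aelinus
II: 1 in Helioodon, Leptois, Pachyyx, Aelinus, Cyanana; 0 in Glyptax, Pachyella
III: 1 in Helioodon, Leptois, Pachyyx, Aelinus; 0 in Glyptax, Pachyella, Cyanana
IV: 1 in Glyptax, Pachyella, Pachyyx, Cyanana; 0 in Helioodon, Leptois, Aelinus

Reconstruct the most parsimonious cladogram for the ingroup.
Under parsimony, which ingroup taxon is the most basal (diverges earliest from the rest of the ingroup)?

Pachyella

Character polarity is set by the outgroup: the derived state is whichever differs from the outgroup's state, so for I, IV the derived state is '0', and for the remaining characters it is '1'.
Only Aelinus and Leptois show the derived state '0' for I, supporting them as a clade.
II: derived state '1' in Aelinus, Cyanana, Helioodon, Leptois, and Pachyyx only — synapomorphy for {Aelinus, Cyanana, Helioodon, Leptois, Pachyyx}.
III: derived state '1' in Aelinus, Helioodon, Leptois, and Pachyyx only — synapomorphy for {Aelinus, Helioodon, Leptois, Pachyyx}.
Only Aelinus, Helioodon, and Leptois show the derived state '0' for IV, supporting them as a clade.
Most parsimonious ingroup topology: ((((Helioodon,(Leptois,Aelinus)),Pachyyx),Cyanana),Pachyella).
Pachyella is sister to the clade containing all other ingroup taxa, so it is the earliest-diverging (most basal) ingroup lineage.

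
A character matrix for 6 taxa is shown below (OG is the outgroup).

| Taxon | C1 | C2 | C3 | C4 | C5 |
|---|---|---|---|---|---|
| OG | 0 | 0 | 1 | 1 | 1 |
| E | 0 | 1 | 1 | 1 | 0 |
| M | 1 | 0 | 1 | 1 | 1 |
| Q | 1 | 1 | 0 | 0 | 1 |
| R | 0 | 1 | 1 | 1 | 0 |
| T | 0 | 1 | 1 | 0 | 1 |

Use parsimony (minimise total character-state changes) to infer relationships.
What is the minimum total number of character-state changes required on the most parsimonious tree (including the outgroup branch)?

Character polarity is set by the outgroup: the derived state is whichever differs from the outgroup's state, so for C3, C4, C5 the derived state is '0', and for the remaining characters it is '1'.
C1 groups M and Q, which is incompatible with the clades supported by the remaining characters; treating it as convergent (homoplasy) costs fewer steps than any alternative tree.
C2 (derived state '1') is shared by E, Q, R, and T — a synapomorphy uniting that clade.
C3: derived state '0' in Q only — an autapomorphy, so it tells us nothing about relationships among taxa.
C4 (derived state '0') is shared by Q and T — a synapomorphy uniting that clade.
C5: derived state '0' in E and R only — synapomorphy for {E, R}.
Most parsimonious ingroup topology: (((E,R),(Q,T)),M).
Changes per character on this tree: C1: 2; C2: 1; C3: 1; C4: 1; C5: 1.
Total = 6.

6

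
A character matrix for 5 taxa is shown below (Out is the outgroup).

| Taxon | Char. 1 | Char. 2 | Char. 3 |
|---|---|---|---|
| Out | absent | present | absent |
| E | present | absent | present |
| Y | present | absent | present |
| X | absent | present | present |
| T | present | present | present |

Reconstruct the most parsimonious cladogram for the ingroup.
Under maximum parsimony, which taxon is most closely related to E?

Y

Character polarity is set by the outgroup: the derived state is whichever differs from the outgroup's state, so for Char. 2 the derived state is 'absent', and for the remaining characters it is 'present'.
Char. 1: derived state 'present' in E, T, and Y only — synapomorphy for {E, T, Y}.
Char. 2 (derived state 'absent') is shared by E and Y — a synapomorphy uniting that clade.
All ingroup taxa share the derived state 'present' for Char. 3; it defines the ingroup but does not resolve relationships within it.
Most parsimonious ingroup topology: (((E,Y),T),X).
E and Y form a cherry on this tree, so they are sister taxa.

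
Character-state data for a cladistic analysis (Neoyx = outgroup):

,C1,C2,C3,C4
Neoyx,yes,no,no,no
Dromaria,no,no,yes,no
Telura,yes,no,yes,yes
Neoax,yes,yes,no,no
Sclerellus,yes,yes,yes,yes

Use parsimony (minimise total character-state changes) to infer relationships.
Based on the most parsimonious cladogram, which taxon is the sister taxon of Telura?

Character polarity is set by the outgroup: the derived state is whichever differs from the outgroup's state, so for C1 the derived state is 'no', and for the remaining characters it is 'yes'.
C1: derived state 'no' in Dromaria only — an autapomorphy, so it tells us nothing about relationships among taxa.
C2 groups Neoax and Sclerellus, which is incompatible with the clades supported by the remaining characters; treating it as convergent (homoplasy) costs fewer steps than any alternative tree.
C3 (derived state 'yes') is shared by Dromaria, Sclerellus, and Telura — a synapomorphy uniting that clade.
C4 (derived state 'yes') is shared by Sclerellus and Telura — a synapomorphy uniting that clade.
Most parsimonious ingroup topology: ((Dromaria,(Telura,Sclerellus)),Neoax).
Telura and Sclerellus form a cherry on this tree, so they are sister taxa.

Sclerellus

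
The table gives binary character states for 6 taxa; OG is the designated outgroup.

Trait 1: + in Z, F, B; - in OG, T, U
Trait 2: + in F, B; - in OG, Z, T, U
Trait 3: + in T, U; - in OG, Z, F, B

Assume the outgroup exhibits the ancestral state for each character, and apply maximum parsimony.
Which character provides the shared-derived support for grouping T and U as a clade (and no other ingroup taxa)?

The outgroup has state '-' for every character, so '+' is the derived state throughout.
Trait 1: derived state '+' in B, F, and Z only — synapomorphy for {B, F, Z}.
Only B and F show the derived state '+' for Trait 2, supporting them as a clade.
Trait 3 (derived state '+') is shared by T and U — a synapomorphy uniting that clade.
Most parsimonious ingroup topology: ((Z,(F,B)),(T,U)).
The clade {T, U} is supported by Trait 3: its derived state '+' occurs in exactly those taxa and in no other taxon (including the outgroup).

Trait 3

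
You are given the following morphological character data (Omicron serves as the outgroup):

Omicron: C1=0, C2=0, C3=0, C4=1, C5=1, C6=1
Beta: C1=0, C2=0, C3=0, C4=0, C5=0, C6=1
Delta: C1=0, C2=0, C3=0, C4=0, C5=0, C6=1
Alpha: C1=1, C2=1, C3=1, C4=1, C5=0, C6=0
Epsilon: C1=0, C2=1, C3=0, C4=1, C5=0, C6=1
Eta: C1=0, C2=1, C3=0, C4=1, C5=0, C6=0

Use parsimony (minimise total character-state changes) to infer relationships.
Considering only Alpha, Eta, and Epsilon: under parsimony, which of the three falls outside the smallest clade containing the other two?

Character polarity is set by the outgroup: the derived state is whichever differs from the outgroup's state, so for C4, C5, C6 the derived state is '0', and for the remaining characters it is '1'.
C1: derived state '1' in Alpha only — an autapomorphy, so it tells us nothing about relationships among taxa.
Only Alpha, Epsilon, and Eta show the derived state '1' for C2, supporting them as a clade.
C3 (derived state '1') is unique to Alpha (autapomorphy; uninformative for grouping).
C4: derived state '0' in Beta and Delta only — synapomorphy for {Beta, Delta}.
C5 (derived state '0') is shared by all ingroup taxa — unites the whole ingroup.
C6 (derived state '0') is shared by Alpha and Eta — a synapomorphy uniting that clade.
Most parsimonious ingroup topology: ((Beta,Delta),((Alpha,Eta),Epsilon)).
Eta and Alpha share a more recent common ancestor with each other than either does with Epsilon, so Epsilon is the least closely related of the three.

Epsilon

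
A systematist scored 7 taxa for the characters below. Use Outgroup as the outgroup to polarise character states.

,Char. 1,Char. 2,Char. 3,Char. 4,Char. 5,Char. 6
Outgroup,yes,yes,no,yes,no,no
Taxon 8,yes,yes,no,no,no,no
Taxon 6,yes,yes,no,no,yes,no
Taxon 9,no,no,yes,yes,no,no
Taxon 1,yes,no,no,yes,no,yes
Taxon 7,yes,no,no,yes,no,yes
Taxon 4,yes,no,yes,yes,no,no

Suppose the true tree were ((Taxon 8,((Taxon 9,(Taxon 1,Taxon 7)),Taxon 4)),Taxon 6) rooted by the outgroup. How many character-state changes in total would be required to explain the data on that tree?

Map each character onto ((Taxon 8,((Taxon 9,(Taxon 1,Taxon 7)),Taxon 4)),Taxon 6) (rooted by Outgroup) and count the minimum state changes it requires (Fitch parsimony):
Char. 1: 1; Char. 2: 1; Char. 3: 2; Char. 4: 2; Char. 5: 1; Char. 6: 1.
Total tree length = 8.

8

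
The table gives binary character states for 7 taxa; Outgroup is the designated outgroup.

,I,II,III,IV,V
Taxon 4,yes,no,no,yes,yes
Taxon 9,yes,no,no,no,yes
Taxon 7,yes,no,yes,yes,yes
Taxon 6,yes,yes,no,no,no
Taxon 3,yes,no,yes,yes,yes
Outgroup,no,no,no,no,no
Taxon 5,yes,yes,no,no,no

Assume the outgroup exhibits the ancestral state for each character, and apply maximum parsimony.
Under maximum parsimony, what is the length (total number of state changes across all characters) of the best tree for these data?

The outgroup has state 'no' for every character, so 'yes' is the derived state throughout.
All ingroup taxa share the derived state 'yes' for I; it defines the ingroup but does not resolve relationships within it.
II (derived state 'yes') is shared by Taxon 5 and Taxon 6 — a synapomorphy uniting that clade.
III: derived state 'yes' in Taxon 3 and Taxon 7 only — synapomorphy for {Taxon 3, Taxon 7}.
IV: derived state 'yes' in Taxon 3, Taxon 4, and Taxon 7 only — synapomorphy for {Taxon 3, Taxon 4, Taxon 7}.
Only Taxon 3, Taxon 4, Taxon 7, and Taxon 9 show the derived state 'yes' for V, supporting them as a clade.
Most parsimonious ingroup topology: ((Taxon 5,Taxon 6),((Taxon 4,(Taxon 3,Taxon 7)),Taxon 9)).
Changes per character on this tree: I: 1; II: 1; III: 1; IV: 1; V: 1.
Total = 5.

5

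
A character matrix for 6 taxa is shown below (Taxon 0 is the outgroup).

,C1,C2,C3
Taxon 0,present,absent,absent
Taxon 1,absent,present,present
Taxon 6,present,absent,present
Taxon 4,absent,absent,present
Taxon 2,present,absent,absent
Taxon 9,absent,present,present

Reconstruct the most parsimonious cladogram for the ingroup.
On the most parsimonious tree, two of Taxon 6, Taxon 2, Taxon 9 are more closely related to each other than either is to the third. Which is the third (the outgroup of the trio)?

Character polarity is set by the outgroup: the derived state is whichever differs from the outgroup's state, so for C1 the derived state is 'absent', and for the remaining characters it is 'present'.
C1 (derived state 'absent') is shared by Taxon 1, Taxon 4, and Taxon 9 — a synapomorphy uniting that clade.
Only Taxon 1 and Taxon 9 show the derived state 'present' for C2, supporting them as a clade.
C3: derived state 'present' in Taxon 1, Taxon 4, Taxon 6, and Taxon 9 only — synapomorphy for {Taxon 1, Taxon 4, Taxon 6, Taxon 9}.
Most parsimonious ingroup topology: ((((Taxon 1,Taxon 9),Taxon 4),Taxon 6),Taxon 2).
Taxon 6 and Taxon 9 share a more recent common ancestor with each other than either does with Taxon 2, so Taxon 2 is the least closely related of the three.

Taxon 2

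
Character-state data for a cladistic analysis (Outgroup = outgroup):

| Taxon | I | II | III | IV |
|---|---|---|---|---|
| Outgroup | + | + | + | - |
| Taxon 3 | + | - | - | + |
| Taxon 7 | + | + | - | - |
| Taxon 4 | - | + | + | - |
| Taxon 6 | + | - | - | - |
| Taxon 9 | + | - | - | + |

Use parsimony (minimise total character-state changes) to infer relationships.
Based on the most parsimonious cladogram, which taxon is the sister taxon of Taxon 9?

Taxon 3

Character polarity is set by the outgroup: the derived state is whichever differs from the outgroup's state, so for I, II, III the derived state is '-', and for the remaining characters it is '+'.
I: derived state '-' in Taxon 4 only — an autapomorphy, so it tells us nothing about relationships among taxa.
Only Taxon 3, Taxon 6, and Taxon 9 show the derived state '-' for II, supporting them as a clade.
III (derived state '-') is shared by Taxon 3, Taxon 6, Taxon 7, and Taxon 9 — a synapomorphy uniting that clade.
Only Taxon 3 and Taxon 9 show the derived state '+' for IV, supporting them as a clade.
Most parsimonious ingroup topology: ((((Taxon 3,Taxon 9),Taxon 6),Taxon 7),Taxon 4).
Taxon 9 and Taxon 3 form a cherry on this tree, so they are sister taxa.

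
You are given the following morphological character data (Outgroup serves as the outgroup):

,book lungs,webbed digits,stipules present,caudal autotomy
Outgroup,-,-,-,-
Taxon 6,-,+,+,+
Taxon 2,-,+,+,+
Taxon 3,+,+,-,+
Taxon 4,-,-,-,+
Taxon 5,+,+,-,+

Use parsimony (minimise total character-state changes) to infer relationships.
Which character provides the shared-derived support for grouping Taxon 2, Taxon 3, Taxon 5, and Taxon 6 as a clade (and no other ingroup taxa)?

The outgroup has state '-' for every character, so '+' is the derived state throughout.
book lungs: derived state '+' in Taxon 3 and Taxon 5 only — synapomorphy for {Taxon 3, Taxon 5}.
webbed digits: derived state '+' in Taxon 2, Taxon 3, Taxon 5, and Taxon 6 only — synapomorphy for {Taxon 2, Taxon 3, Taxon 5, Taxon 6}.
stipules present: derived state '+' in Taxon 2 and Taxon 6 only — synapomorphy for {Taxon 2, Taxon 6}.
All ingroup taxa share the derived state '+' for caudal autotomy; it defines the ingroup but does not resolve relationships within it.
Most parsimonious ingroup topology: (((Taxon 6,Taxon 2),(Taxon 3,Taxon 5)),Taxon 4).
The clade {Taxon 2, Taxon 3, Taxon 5, Taxon 6} is supported by webbed digits: its derived state '+' occurs in exactly those taxa and in no other taxon (including the outgroup).

webbed digits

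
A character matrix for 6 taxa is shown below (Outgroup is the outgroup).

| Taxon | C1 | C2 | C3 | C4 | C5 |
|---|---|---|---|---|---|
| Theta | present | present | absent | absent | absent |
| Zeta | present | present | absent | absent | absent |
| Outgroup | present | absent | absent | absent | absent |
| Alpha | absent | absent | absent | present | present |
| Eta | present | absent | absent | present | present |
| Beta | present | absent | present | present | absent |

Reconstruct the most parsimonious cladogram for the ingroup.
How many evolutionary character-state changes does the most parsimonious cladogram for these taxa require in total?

5

Character polarity is set by the outgroup: the derived state is whichever differs from the outgroup's state, so for C1 the derived state is 'absent', and for the remaining characters it is 'present'.
C1 (derived state 'absent') is unique to Alpha (autapomorphy; uninformative for grouping).
C2 (derived state 'present') is shared by Theta and Zeta — a synapomorphy uniting that clade.
C3 (derived state 'present') is unique to Beta (autapomorphy; uninformative for grouping).
Only Alpha, Beta, and Eta show the derived state 'present' for C4, supporting them as a clade.
Only Alpha and Eta show the derived state 'present' for C5, supporting them as a clade.
Most parsimonious ingroup topology: ((Theta,Zeta),((Alpha,Eta),Beta)).
Changes per character on this tree: C1: 1; C2: 1; C3: 1; C4: 1; C5: 1.
Total = 5.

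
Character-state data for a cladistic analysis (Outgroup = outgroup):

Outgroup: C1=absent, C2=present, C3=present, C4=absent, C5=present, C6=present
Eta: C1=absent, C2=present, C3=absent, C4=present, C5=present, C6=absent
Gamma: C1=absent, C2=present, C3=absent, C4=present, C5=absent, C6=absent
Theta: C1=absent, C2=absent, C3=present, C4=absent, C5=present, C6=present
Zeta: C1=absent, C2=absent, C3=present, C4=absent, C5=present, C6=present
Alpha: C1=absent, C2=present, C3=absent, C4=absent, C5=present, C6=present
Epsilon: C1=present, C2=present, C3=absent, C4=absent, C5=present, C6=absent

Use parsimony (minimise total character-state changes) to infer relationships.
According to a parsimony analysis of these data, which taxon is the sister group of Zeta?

Character polarity is set by the outgroup: the derived state is whichever differs from the outgroup's state, so for C2, C3, C5, C6 the derived state is 'absent', and for the remaining characters it is 'present'.
C1: derived state 'present' in Epsilon only — an autapomorphy, so it tells us nothing about relationships among taxa.
C2: derived state 'absent' in Theta and Zeta only — synapomorphy for {Theta, Zeta}.
Only Alpha, Epsilon, Eta, and Gamma show the derived state 'absent' for C3, supporting them as a clade.
Only Eta and Gamma show the derived state 'present' for C4, supporting them as a clade.
C5: derived state 'absent' in Gamma only — an autapomorphy, so it tells us nothing about relationships among taxa.
C6 (derived state 'absent') is shared by Epsilon, Eta, and Gamma — a synapomorphy uniting that clade.
Most parsimonious ingroup topology: ((((Eta,Gamma),Epsilon),Alpha),(Theta,Zeta)).
Zeta and Theta form a cherry on this tree, so they are sister taxa.

Theta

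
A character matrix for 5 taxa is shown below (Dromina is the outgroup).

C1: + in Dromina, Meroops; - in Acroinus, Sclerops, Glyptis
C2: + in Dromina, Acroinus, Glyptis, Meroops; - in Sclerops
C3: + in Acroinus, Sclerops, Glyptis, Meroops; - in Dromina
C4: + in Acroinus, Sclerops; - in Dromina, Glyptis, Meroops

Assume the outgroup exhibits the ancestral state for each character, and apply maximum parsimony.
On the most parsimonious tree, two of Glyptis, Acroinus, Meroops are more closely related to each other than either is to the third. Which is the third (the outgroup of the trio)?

Meroops

Character polarity is set by the outgroup: the derived state is whichever differs from the outgroup's state, so for C1, C2 the derived state is '-', and for the remaining characters it is '+'.
Only Acroinus, Glyptis, and Sclerops show the derived state '-' for C1, supporting them as a clade.
C2 (derived state '-') is unique to Sclerops (autapomorphy; uninformative for grouping).
All ingroup taxa share the derived state '+' for C3; it defines the ingroup but does not resolve relationships within it.
Only Acroinus and Sclerops show the derived state '+' for C4, supporting them as a clade.
Most parsimonious ingroup topology: (((Acroinus,Sclerops),Glyptis),Meroops).
Glyptis and Acroinus share a more recent common ancestor with each other than either does with Meroops, so Meroops is the least closely related of the three.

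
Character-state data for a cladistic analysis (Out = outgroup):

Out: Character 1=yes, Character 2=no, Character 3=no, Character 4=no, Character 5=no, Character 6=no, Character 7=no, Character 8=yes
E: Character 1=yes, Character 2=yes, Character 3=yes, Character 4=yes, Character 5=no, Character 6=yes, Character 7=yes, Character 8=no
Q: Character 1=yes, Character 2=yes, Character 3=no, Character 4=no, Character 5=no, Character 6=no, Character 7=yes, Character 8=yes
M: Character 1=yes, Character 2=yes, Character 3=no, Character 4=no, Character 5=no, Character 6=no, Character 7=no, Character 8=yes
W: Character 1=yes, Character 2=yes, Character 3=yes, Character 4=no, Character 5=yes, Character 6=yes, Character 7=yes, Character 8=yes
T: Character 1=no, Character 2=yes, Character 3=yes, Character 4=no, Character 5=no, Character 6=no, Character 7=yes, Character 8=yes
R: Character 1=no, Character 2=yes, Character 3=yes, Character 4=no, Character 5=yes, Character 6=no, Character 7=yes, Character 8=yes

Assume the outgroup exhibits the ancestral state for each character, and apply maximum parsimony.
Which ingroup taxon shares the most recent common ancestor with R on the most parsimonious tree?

Character polarity is set by the outgroup: the derived state is whichever differs from the outgroup's state, so for Character 1, Character 8 the derived state is 'no', and for the remaining characters it is 'yes'.
Only R and T show the derived state 'no' for Character 1, supporting them as a clade.
All ingroup taxa share the derived state 'yes' for Character 2; it defines the ingroup but does not resolve relationships within it.
Only E, R, T, and W show the derived state 'yes' for Character 3, supporting them as a clade.
Character 4 (derived state 'yes') is unique to E (autapomorphy; uninformative for grouping).
Character 5 groups R and W, which is incompatible with the clades supported by the remaining characters; treating it as convergent (homoplasy) costs fewer steps than any alternative tree.
Character 6 (derived state 'yes') is shared by E and W — a synapomorphy uniting that clade.
Only E, Q, R, T, and W show the derived state 'yes' for Character 7, supporting them as a clade.
Character 8: derived state 'no' in E only — an autapomorphy, so it tells us nothing about relationships among taxa.
Most parsimonious ingroup topology: ((((E,W),(T,R)),Q),M).
R and T form a cherry on this tree, so they are sister taxa.

T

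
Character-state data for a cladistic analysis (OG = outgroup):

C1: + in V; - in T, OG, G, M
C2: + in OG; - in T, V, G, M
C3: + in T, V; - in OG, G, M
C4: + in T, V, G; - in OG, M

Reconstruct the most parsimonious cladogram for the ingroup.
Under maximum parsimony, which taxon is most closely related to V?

Character polarity is set by the outgroup: the derived state is whichever differs from the outgroup's state, so for C2 the derived state is '-', and for the remaining characters it is '+'.
C1: derived state '+' in V only — an autapomorphy, so it tells us nothing about relationships among taxa.
All ingroup taxa share the derived state '-' for C2; it defines the ingroup but does not resolve relationships within it.
C3 (derived state '+') is shared by T and V — a synapomorphy uniting that clade.
C4 (derived state '+') is shared by G, T, and V — a synapomorphy uniting that clade.
Most parsimonious ingroup topology: (M,((T,V),G)).
V and T form a cherry on this tree, so they are sister taxa.

T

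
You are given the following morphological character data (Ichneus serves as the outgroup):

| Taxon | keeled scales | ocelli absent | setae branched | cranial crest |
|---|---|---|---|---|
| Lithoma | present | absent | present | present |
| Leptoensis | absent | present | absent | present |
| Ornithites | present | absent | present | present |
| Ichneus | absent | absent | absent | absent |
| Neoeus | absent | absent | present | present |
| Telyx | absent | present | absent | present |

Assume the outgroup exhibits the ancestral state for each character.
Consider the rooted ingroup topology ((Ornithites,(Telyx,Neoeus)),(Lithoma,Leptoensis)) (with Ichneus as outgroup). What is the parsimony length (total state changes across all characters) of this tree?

8

Map each character onto ((Ornithites,(Telyx,Neoeus)),(Lithoma,Leptoensis)) (rooted by Ichneus) and count the minimum state changes it requires (Fitch parsimony):
keeled scales: 2; ocelli absent: 2; setae branched: 3; cranial crest: 1.
Total tree length = 8.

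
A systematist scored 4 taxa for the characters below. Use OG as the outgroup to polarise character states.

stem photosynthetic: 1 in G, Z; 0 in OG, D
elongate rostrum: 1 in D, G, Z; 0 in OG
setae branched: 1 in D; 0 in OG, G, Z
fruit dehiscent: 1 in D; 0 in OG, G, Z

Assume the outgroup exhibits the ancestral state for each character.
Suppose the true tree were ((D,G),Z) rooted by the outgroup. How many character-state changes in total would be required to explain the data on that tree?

5

Map each character onto ((D,G),Z) (rooted by OG) and count the minimum state changes it requires (Fitch parsimony):
stem photosynthetic: 2; elongate rostrum: 1; setae branched: 1; fruit dehiscent: 1.
Total tree length = 5.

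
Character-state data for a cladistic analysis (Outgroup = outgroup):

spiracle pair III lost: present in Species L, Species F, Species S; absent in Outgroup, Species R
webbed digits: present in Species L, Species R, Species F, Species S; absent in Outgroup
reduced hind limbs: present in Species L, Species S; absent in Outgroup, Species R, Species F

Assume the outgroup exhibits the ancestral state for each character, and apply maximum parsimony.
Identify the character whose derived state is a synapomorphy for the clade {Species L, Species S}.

reduced hind limbs

The outgroup has state 'absent' for every character, so 'present' is the derived state throughout.
spiracle pair III lost: derived state 'present' in Species F, Species L, and Species S only — synapomorphy for {Species F, Species L, Species S}.
All ingroup taxa share the derived state 'present' for webbed digits; it defines the ingroup but does not resolve relationships within it.
reduced hind limbs: derived state 'present' in Species L and Species S only — synapomorphy for {Species L, Species S}.
Most parsimonious ingroup topology: (((Species L,Species S),Species F),Species R).
The clade {Species L, Species S} is supported by reduced hind limbs: its derived state 'present' occurs in exactly those taxa and in no other taxon (including the outgroup).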